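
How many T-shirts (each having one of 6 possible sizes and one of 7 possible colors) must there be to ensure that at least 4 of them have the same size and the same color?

127

There are 6 × 7 = 42 (size, color) combinations acting as pigeonholes.
With 42 × 3 = 126 T-shirts we could place exactly 3 in each, with no (size, color) pair reaching 4.
One more forces some (size, color) pair to hold 4, so 126 + 1 = 127.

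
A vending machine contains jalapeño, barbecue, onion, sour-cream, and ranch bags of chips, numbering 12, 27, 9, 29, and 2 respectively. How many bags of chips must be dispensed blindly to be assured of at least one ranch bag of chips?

To avoid ranch bags of chips as long as possible, exhaust the other 4 flavors first.
The worst case draws every non-ranch bag of chips first: 12 + 27 + 9 + 29 = 77.
The next draw is then forced to be ranch, giving 77 + 1 = 78.

78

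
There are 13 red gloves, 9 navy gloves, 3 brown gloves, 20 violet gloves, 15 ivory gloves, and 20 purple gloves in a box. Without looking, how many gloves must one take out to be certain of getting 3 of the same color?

13

The worst case takes 2 gloves of each color without reaching 3 of any: 6 × 2 = 12.
The next glove must bring some color to 3, so 12 + 1 = 13.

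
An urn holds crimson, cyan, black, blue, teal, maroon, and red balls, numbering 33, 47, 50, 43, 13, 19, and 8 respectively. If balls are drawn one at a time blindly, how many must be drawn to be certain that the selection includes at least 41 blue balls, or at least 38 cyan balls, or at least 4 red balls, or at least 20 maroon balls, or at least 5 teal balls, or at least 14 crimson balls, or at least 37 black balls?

The worst case stops just short of every target: 13 crimson, 37 cyan, 36 black, 40 blue, 4 teal, 19 maroon, 3 red — 13 + 37 + 36 + 40 + 4 + 19 + 3 = 152 balls.
One more ball must push some color to its target, so 152 + 1 = 153.

153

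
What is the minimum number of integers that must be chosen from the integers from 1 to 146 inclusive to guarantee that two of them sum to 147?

Partition {1, …, 146} into 73 pairs: {1,146}, {2,145}, …, {73,74}.
Choosing 73 integers — say the integers 1 through 73 — takes one from each pair and avoids the property.
Choosing 74 forces two into the same pair by pigeonhole, and those sum to 147. So 74.

74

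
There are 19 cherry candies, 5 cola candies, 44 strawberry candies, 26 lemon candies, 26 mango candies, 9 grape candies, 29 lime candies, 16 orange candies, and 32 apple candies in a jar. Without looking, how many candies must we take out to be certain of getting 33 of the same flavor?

195

In the worst case we take at most 32 of each flavor, but all 19 cherry, all 5 cola, all 26 lemon, all 26 mango, all 9 grape, all 29 lime, and all 16 orange (fewer than 32), giving 19 + 5 + 32 + 26 + 26 + 9 + 29 + 16 + 32 = 194.
One more candy then forces some flavor to 33, so 194 + 1 = 195.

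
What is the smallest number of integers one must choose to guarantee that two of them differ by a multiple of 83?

84

Two integers differ by a multiple of 83 exactly when they share a remainder mod 83.
There are 83 residue classes mod 83, so 83 integers can all lie in distinct classes.
One more integer must repeat a residue, giving a difference divisible by 83. So n = 83 + 1 = 84.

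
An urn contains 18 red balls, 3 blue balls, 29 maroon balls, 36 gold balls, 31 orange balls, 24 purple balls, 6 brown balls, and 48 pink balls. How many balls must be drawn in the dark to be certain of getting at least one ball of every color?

The hardest color to obtain is blue: we could draw every other ball first — 195 − 3 = 192 balls — without a single blue one.
The next draw must be blue, so 192 + 1 = 193.

193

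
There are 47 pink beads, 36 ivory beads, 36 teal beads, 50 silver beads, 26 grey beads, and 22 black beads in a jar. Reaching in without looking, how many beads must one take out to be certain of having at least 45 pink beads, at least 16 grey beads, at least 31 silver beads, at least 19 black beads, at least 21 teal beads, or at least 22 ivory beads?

149

The worst case stops just short of every target: 44 pink, 21 ivory, 20 teal, 30 silver, 15 grey, 18 black — 44 + 21 + 20 + 30 + 15 + 18 = 148 beads.
One more bead must push some color to its target, so 148 + 1 = 149.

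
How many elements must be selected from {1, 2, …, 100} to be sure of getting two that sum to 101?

Partition {1, …, 100} into 50 pairs: {1,100}, {2,99}, …, {50,51}.
Choosing 50 integers — say the integers 1 through 50 — takes one from each pair and avoids the property.
Choosing 51 forces two into the same pair by pigeonhole, and those sum to 101. So 51.

51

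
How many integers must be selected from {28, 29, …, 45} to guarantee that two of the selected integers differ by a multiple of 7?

Group the integers by remainder mod 7; there are 7 residue classes, each nonempty in this range.
Choosing one from each class (7 integers) avoids any shared remainder.
One more choice must repeat a class, so two differ by a multiple of 7. Hence 7 + 1 = 8.

8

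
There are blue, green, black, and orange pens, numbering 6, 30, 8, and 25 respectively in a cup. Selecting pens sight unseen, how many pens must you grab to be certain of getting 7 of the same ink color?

25

Treat the 4 ink colors as pigeonholes.
The worst case takes 6 pens of each ink color without reaching 7 of any: 4 × 6 = 24.
The next pen must bring some ink color to 7, so 24 + 1 = 25.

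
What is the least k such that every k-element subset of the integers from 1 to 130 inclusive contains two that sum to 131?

Partition {1, …, 130} into 65 pairs: {1,130}, {2,129}, …, {65,66}.
Choosing 65 integers — say the integers 1 through 65 — takes one from each pair and avoids the property.
Choosing 66 forces two into the same pair by pigeonhole, and those sum to 131. So 66.

66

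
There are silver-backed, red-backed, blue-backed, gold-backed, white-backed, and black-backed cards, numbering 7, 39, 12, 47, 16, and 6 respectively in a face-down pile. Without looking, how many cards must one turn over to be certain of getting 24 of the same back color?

88

In the worst case we take at most 23 of each back color, but all 7 silver-backed, all 12 blue-backed, all 16 white-backed, and all 6 black-backed (fewer than 23), giving 7 + 23 + 12 + 23 + 16 + 6 = 87.
One more card then forces some back color to 24, so 87 + 1 = 88.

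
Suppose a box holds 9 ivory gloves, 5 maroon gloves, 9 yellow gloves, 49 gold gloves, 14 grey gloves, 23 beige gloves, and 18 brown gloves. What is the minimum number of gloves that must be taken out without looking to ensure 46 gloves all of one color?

124

Treat the 7 colors as pigeonholes.
In the worst case we take at most 45 of each color, but all 9 ivory, all 5 maroon, all 9 yellow, all 14 grey, all 23 beige, and all 18 brown (fewer than 45), giving 9 + 5 + 9 + 45 + 14 + 23 + 18 = 123.
One more glove then forces some color to 46, so 123 + 1 = 124.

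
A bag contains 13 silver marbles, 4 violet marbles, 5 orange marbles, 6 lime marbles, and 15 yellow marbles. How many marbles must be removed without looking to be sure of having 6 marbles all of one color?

25

Treat the 5 colors as pigeonholes.
In the worst case we take at most 5 of each color, but all 4 violet (fewer than 5), giving 5 + 4 + 5 + 5 + 5 = 24.
One more marble then forces some color to 6, so 24 + 1 = 25.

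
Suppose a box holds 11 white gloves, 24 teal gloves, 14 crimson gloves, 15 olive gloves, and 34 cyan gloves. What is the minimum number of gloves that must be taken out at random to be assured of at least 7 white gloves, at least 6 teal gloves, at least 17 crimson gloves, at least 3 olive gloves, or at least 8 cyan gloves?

Each of the 5 colors has its own threshold; avoid all of them simultaneously.
The worst case stops just short of every target: 6 white, 5 teal, all 14 crimson, 2 olive, 7 cyan — 6 + 5 + 14 + 2 + 7 = 34 gloves.
One more glove must push some color to its target, so 34 + 1 = 35.

35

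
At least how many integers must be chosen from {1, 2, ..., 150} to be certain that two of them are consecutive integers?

Partition {1, …, 150} into 75 pairs: {1,2}, {3,4}, …, {149,150}.
Choosing 75 integers — say the 75 even numbers 2, 4, …, 150 — takes one from each pair and avoids the property.
Choosing 76 forces two into the same pair by pigeonhole, and those are consecutive. So 76.

76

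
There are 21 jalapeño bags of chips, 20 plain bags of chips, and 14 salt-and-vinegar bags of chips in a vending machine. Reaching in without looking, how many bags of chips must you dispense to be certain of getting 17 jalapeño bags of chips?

The worst case draws every non-jalapeño bag of chips first: 20 + 14 = 34.
The next 17 draws are then forced to be jalapeño, giving 34 + 17 = 51.

51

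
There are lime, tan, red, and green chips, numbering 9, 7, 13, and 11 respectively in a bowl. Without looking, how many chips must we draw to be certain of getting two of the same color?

The worst case takes 1 chip of each color without reaching 2 of any: 4 × 1 = 4.
The next chip must bring some color to 2, so 4 + 1 = 5.

5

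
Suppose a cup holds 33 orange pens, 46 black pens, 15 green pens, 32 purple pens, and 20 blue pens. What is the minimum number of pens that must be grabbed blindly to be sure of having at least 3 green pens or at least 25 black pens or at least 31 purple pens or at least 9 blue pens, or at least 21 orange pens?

85

The worst case stops just short of every target: 20 orange, 24 black, 2 green, 30 purple, 8 blue — 20 + 24 + 2 + 30 + 8 = 84 pens.
One more pen must push some ink color to its target, so 84 + 1 = 85.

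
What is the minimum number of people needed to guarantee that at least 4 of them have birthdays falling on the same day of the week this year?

22

There are 7 days of the week acting as pigeonholes.
With 7 × 3 = 21 people we could place exactly 3 in each, with no class reaching 4.
One more forces some class to hold 4, so 21 + 1 = 22.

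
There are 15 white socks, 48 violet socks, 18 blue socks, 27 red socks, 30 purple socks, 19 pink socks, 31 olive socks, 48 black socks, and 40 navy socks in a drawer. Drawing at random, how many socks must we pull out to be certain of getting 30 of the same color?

225

Treat the 9 colors as pigeonholes.
In the worst case we take at most 29 of each color, but all 15 white, all 18 blue, all 27 red, and all 19 pink (fewer than 29), giving 15 + 29 + 18 + 27 + 29 + 19 + 29 + 29 + 29 = 224.
One more sock then forces some color to 30, so 224 + 1 = 225.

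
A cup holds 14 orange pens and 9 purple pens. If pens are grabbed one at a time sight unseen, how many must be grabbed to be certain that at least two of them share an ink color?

3

Treat the 2 ink colors as pigeonholes.
The worst case takes 1 pen of each ink color without reaching 2 of any: 2 × 1 = 2.
The next pen must bring some ink color to 2, so 2 + 1 = 3.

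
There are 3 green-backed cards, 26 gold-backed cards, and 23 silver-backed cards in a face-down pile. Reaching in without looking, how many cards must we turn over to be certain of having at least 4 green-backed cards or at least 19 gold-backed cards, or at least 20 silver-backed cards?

41

The worst case stops just short of every target: 3 green-backed, 18 gold-backed, 19 silver-backed — 3 + 18 + 19 = 40 cards.
One more card must push some back color to its target, so 40 + 1 = 41.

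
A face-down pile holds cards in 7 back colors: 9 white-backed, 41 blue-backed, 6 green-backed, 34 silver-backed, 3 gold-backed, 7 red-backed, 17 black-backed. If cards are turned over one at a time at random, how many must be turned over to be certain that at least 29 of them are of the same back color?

99

Treat the 7 back colors as pigeonholes.
In the worst case we take at most 28 of each back color, but all 9 white-backed, all 6 green-backed, all 3 gold-backed, all 7 red-backed, and all 17 black-backed (fewer than 28), giving 9 + 28 + 6 + 28 + 3 + 7 + 17 = 98.
One more card then forces some back color to 29, so 98 + 1 = 99.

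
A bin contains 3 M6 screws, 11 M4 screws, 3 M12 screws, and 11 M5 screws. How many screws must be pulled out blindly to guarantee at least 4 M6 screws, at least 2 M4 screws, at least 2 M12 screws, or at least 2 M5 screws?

7

The worst case stops just short of every target: 3 M6, 1 M4, 1 M12, 1 M5 — 3 + 1 + 1 + 1 = 6 screws.
One more screw must push some size to its target, so 6 + 1 = 7.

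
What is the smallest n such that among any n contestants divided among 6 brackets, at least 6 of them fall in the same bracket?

31

There are 6 brackets acting as pigeonholes.
With 6 × 5 = 30 contestants we could place exactly 5 in each, with no class reaching 6.
One more forces some class to hold 6, so 30 + 1 = 31.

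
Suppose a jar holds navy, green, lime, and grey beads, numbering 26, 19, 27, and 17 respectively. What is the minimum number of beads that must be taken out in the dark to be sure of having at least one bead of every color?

73

The hardest color to obtain is grey: we could draw every other bead first — 89 − 17 = 72 beads — without a single grey one.
The next draw must be grey, so 72 + 1 = 73.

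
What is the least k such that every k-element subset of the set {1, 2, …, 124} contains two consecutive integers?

Partition {1, …, 124} into 62 pairs: {1,2}, {3,4}, …, {123,124}.
Choosing 62 integers — say the 62 even numbers 2, 4, …, 124 — takes one from each pair and avoids the property.
Choosing 63 forces two into the same pair by pigeonhole, and those are consecutive. So 63.

63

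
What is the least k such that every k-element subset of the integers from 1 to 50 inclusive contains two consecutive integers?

Partition {1, …, 50} into 25 pairs: {1,2}, {3,4}, …, {49,50}.
Choosing 25 integers — say the 25 even numbers 2, 4, …, 50 — takes one from each pair and avoids the property.
Choosing 26 forces two into the same pair by pigeonhole, and those are consecutive. So 26.

26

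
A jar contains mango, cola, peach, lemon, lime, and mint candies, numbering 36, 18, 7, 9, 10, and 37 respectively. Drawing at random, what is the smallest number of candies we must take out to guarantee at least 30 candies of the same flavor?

Treat the 6 flavors as pigeonholes.
In the worst case we take at most 29 of each flavor, but all 18 cola, all 7 peach, all 9 lemon, and all 10 lime (fewer than 29), giving 29 + 18 + 7 + 9 + 10 + 29 = 102.
One more candy then forces some flavor to 30, so 102 + 1 = 103.

103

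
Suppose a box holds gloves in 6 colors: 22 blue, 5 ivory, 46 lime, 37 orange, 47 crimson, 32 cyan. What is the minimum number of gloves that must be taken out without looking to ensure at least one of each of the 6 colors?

The hardest color to obtain is ivory: we could draw every other glove first — 189 − 5 = 184 gloves — without a single ivory one.
The next draw must be ivory, so 184 + 1 = 185.

185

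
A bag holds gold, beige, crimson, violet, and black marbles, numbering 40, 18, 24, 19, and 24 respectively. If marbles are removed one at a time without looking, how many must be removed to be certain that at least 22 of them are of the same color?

101

In the worst case we take at most 21 of each color, but all 18 beige and all 19 violet (fewer than 21), giving 21 + 18 + 21 + 19 + 21 = 100.
One more marble then forces some color to 22, so 100 + 1 = 101.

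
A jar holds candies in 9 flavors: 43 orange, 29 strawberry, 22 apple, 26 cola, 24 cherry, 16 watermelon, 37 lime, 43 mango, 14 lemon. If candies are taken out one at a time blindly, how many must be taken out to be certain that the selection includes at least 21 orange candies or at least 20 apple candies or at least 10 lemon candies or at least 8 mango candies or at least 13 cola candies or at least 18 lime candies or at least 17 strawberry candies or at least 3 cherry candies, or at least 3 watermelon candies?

Each of the 9 flavors has its own threshold; avoid all of them simultaneously.
The worst case stops just short of every target: 20 orange, 16 strawberry, 19 apple, 12 cola, 2 cherry, 2 watermelon, 17 lime, 7 mango, 9 lemon — 20 + 16 + 19 + 12 + 2 + 2 + 17 + 7 + 9 = 104 candies.
One more candy must push some flavor to its target, so 104 + 1 = 105.

105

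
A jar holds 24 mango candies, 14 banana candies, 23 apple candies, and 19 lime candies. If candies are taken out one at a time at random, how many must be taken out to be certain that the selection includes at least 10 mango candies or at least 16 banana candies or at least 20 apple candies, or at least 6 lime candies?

The worst case stops just short of every target: 9 mango, all 14 banana, 19 apple, 5 lime — 9 + 14 + 19 + 5 = 47 candies.
One more candy must push some flavor to its target, so 47 + 1 = 48.

48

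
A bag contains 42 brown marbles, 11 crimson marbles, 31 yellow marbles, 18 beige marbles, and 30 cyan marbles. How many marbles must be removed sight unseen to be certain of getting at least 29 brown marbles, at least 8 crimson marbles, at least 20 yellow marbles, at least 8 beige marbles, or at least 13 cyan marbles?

74

The worst case stops just short of every target: 28 brown, 7 crimson, 19 yellow, 7 beige, 12 cyan — 28 + 7 + 19 + 7 + 12 = 73 marbles.
One more marble must push some color to its target, so 73 + 1 = 74.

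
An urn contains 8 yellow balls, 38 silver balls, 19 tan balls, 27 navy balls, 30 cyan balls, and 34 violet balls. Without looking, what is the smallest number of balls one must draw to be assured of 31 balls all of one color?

145

In the worst case we take at most 30 of each color, but all 8 yellow, all 19 tan, and all 27 navy (fewer than 30), giving 8 + 30 + 19 + 27 + 30 + 30 = 144.
One more ball then forces some color to 31, so 144 + 1 = 145.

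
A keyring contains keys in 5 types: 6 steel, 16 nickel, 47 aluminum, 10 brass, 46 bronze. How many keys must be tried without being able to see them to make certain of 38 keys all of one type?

107

In the worst case we take at most 37 of each type, but all 6 steel, all 16 nickel, and all 10 brass (fewer than 37), giving 6 + 16 + 37 + 10 + 37 = 106.
One more key then forces some type to 38, so 106 + 1 = 107.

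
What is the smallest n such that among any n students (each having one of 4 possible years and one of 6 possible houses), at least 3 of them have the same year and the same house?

There are 4 × 6 = 24 (year, house) combinations acting as pigeonholes.
With 24 × 2 = 48 students we could place exactly 2 in each, with no (year, house) pair reaching 3.
One more forces some (year, house) pair to hold 3, so 48 + 1 = 49.

49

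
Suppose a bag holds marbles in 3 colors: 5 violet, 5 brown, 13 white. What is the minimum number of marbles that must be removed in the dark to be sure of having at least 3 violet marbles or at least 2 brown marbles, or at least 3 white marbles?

6

The worst case stops just short of every target: 2 violet, 1 brown, 2 white — 2 + 1 + 2 = 5 marbles.
One more marble must push some color to its target, so 5 + 1 = 6.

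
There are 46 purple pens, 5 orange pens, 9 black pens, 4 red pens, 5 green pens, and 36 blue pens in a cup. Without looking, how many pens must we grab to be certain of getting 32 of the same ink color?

86

In the worst case we take at most 31 of each ink color, but all 5 orange, all 9 black, all 4 red, and all 5 green (fewer than 31), giving 31 + 5 + 9 + 4 + 5 + 31 = 85.
One more pen then forces some ink color to 32, so 85 + 1 = 86.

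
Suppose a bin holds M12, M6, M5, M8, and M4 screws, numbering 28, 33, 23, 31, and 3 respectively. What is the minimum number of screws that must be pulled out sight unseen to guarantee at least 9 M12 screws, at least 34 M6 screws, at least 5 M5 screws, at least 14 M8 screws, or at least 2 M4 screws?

The worst case stops just short of every target: 8 M12, 33 M6, 4 M5, 13 M8, 1 M4 — 8 + 33 + 4 + 13 + 1 = 59 screws.
One more screw must push some size to its target, so 59 + 1 = 60.

60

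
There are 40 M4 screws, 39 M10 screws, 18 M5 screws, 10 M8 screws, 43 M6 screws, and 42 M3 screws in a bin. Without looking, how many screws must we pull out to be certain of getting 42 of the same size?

In the worst case we take at most 41 of each size, but all 40 M4, all 39 M10, all 18 M5, and all 10 M8 (fewer than 41), giving 40 + 39 + 18 + 10 + 41 + 41 = 189.
One more screw then forces some size to 42, so 189 + 1 = 190.

190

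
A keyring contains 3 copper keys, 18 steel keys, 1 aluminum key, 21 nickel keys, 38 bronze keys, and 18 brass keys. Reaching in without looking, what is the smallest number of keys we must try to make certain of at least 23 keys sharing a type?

In the worst case we take at most 22 of each type, but all 3 copper, all 18 steel, all 1 aluminum, all 21 nickel, and all 18 brass (fewer than 22), giving 3 + 18 + 1 + 21 + 22 + 18 = 83.
One more key then forces some type to 23, so 83 + 1 = 84.

84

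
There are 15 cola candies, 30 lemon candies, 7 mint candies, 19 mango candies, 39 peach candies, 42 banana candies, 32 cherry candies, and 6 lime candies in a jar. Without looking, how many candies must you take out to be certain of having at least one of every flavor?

185

The hardest flavor to obtain is lime: we could draw every other candy first — 190 − 6 = 184 candies — without a single lime one.
The next draw must be lime, so 184 + 1 = 185.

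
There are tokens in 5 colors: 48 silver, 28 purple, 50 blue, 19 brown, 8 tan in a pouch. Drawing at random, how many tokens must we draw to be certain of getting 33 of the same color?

Treat the 5 colors as pigeonholes.
In the worst case we take at most 32 of each color, but all 28 purple, all 19 brown, and all 8 tan (fewer than 32), giving 32 + 28 + 32 + 19 + 8 = 119.
One more token then forces some color to 33, so 119 + 1 = 120.

120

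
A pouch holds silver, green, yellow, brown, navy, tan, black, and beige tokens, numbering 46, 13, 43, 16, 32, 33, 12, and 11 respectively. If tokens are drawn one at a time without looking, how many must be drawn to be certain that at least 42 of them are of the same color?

In the worst case we take at most 41 of each color, but all 13 green, all 16 brown, all 32 navy, all 33 tan, all 12 black, and all 11 beige (fewer than 41), giving 41 + 13 + 41 + 16 + 32 + 33 + 12 + 11 = 199.
One more token then forces some color to 42, so 199 + 1 = 200.

200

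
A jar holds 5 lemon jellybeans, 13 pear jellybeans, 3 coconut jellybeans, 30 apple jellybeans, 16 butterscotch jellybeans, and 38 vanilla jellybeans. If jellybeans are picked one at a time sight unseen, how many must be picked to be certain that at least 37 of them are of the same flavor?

104

Treat the 6 flavors as pigeonholes.
In the worst case we take at most 36 of each flavor, but all 5 lemon, all 13 pear, all 3 coconut, all 30 apple, and all 16 butterscotch (fewer than 36), giving 5 + 13 + 3 + 30 + 16 + 36 = 103.
One more jellybean then forces some flavor to 37, so 103 + 1 = 104.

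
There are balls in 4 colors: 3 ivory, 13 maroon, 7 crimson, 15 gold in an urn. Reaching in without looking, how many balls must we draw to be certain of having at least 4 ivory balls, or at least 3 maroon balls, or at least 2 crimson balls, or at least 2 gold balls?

The worst case stops just short of every target: 3 ivory, 2 maroon, 1 crimson, 1 gold — 3 + 2 + 1 + 1 = 7 balls.
One more ball must push some color to its target, so 7 + 1 = 8.

8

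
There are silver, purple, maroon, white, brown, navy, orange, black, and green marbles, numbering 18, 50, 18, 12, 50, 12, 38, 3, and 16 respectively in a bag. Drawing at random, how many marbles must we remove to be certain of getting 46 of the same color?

208

In the worst case we take at most 45 of each color, but all 18 silver, all 18 maroon, all 12 white, all 12 navy, all 38 orange, all 3 black, and all 16 green (fewer than 45), giving 18 + 45 + 18 + 12 + 45 + 12 + 38 + 3 + 16 = 207.
One more marble then forces some color to 46, so 207 + 1 = 208.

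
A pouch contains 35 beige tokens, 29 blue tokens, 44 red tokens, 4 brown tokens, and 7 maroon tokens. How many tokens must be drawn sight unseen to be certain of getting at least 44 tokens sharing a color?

119

Treat the 5 colors as pigeonholes.
In the worst case we take at most 43 of each color, but all 35 beige, all 29 blue, all 4 brown, and all 7 maroon (fewer than 43), giving 35 + 29 + 43 + 4 + 7 = 118.
One more token then forces some color to 44, so 118 + 1 = 119.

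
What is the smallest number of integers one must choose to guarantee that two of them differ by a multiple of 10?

11

Use the pigeonhole principle on residue classes: two integers differ by a multiple of 10 exactly when they share a remainder mod 10.
There are 10 residue classes mod 10, so 10 integers can all lie in distinct classes.
One more integer must repeat a residue, giving a difference divisible by 10. So n = 10 + 1 = 11.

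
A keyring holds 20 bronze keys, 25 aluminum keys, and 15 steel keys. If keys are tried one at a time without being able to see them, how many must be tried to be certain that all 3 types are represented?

46

The hardest type to obtain is steel: we could draw every other key first — 60 − 15 = 45 keys — without a single steel one.
The next draw must be steel, so 45 + 1 = 46.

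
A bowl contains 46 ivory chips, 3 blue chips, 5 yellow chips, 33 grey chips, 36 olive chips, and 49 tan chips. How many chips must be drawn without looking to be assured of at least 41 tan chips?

The worst case draws every non-tan chip first: 46 + 3 + 5 + 33 + 36 = 123.
The next 41 draws are then forced to be tan, giving 123 + 41 = 164.

164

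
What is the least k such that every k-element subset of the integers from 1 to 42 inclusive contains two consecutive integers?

Partition {1, …, 42} into 21 pairs: {1,2}, {3,4}, …, {41,42}.
Choosing 21 integers — say the 21 even numbers 2, 4, …, 42 — takes one from each pair and avoids the property.
Choosing 22 forces two into the same pair by pigeonhole, and those are consecutive. So 22.

22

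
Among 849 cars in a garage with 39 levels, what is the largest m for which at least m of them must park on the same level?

The 849 cars fall into 39 levels.
If each of the 39 levels held at most 21, the total would be at most 39 × 21 = 819 < 849, a contradiction.
So at least one holds ⌈849/39⌉ = 22.

22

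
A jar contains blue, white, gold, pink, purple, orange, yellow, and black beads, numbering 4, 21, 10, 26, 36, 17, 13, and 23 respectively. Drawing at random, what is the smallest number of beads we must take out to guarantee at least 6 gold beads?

146

The worst case draws every non-gold bead first: 4 + 21 + 26 + 36 + 17 + 13 + 23 = 140.
The next 6 draws are then forced to be gold, giving 140 + 6 = 146.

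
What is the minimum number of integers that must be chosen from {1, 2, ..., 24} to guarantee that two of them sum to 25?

Partition {1, …, 24} into 12 pairs: {1,24}, {2,23}, …, {12,13}.
Choosing 12 integers — say the integers 1 through 12 — takes one from each pair and avoids the property.
Choosing 13 forces two into the same pair by pigeonhole, and those sum to 25. So 13.

13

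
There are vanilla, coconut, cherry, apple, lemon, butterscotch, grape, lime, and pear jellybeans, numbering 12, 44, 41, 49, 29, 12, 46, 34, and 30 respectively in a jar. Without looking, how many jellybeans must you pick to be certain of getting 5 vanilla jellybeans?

The worst case draws every non-vanilla jellybean first: 44 + 41 + 49 + 29 + 12 + 46 + 34 + 30 = 285.
The next 5 draws are then forced to be vanilla, giving 285 + 5 = 290.

290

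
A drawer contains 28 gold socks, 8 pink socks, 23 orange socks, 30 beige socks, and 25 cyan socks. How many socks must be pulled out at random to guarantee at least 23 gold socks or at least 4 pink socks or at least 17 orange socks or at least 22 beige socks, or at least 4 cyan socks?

Each of the 5 colors has its own threshold; avoid all of them simultaneously.
The worst case stops just short of every target: 22 gold, 3 pink, 16 orange, 21 beige, 3 cyan — 22 + 3 + 16 + 21 + 3 = 65 socks.
One more sock must push some color to its target, so 65 + 1 = 66.

66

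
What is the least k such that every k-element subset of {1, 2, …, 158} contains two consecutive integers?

80

Partition {1, …, 158} into 79 pairs: {1,2}, {3,4}, …, {157,158}.
Choosing 79 integers — say the 79 even numbers 2, 4, …, 158 — takes one from each pair and avoids the property.
Choosing 80 forces two into the same pair by pigeonhole, and those are consecutive. So 80.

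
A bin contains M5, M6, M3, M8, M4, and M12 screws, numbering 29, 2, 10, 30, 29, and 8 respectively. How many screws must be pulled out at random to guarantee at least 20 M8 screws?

The worst case draws every non-M8 screw first: 29 + 2 + 10 + 29 + 8 = 78.
The next 20 draws are then forced to be M8, giving 78 + 20 = 98.

98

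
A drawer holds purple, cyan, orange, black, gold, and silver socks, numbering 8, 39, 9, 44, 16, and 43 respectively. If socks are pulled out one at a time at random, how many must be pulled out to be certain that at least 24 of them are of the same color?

Treat the 6 colors as pigeonholes.
In the worst case we take at most 23 of each color, but all 8 purple, all 9 orange, and all 16 gold (fewer than 23), giving 8 + 23 + 9 + 23 + 16 + 23 = 102.
One more sock then forces some color to 24, so 102 + 1 = 103.

103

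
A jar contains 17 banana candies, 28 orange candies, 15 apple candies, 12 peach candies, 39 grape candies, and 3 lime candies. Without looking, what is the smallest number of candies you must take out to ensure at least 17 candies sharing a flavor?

79

Treat the 6 flavors as pigeonholes.
In the worst case we take at most 16 of each flavor, but all 15 apple, all 12 peach, and all 3 lime (fewer than 16), giving 16 + 16 + 15 + 12 + 16 + 3 = 78.
One more candy then forces some flavor to 17, so 78 + 1 = 79.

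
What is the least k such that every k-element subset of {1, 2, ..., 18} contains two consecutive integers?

Partition {1, …, 18} into 9 pairs: {1,2}, {3,4}, …, {17,18}.
Choosing 9 integers — say the 9 even numbers 2, 4, …, 18 — takes one from each pair and avoids the property.
Choosing 10 forces two into the same pair by pigeonhole, and those are consecutive. So 10.

10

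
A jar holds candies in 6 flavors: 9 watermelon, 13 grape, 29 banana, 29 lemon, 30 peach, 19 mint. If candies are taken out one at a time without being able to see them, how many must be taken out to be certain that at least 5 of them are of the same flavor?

25

The worst case takes 4 candies of each flavor without reaching 5 of any: 6 × 4 = 24.
The next candy must bring some flavor to 5, so 24 + 1 = 25.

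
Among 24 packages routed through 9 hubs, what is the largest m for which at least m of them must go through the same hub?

3

The 24 packages fall into 9 hubs.
If each of the 9 hubs held at most 2, the total would be at most 9 × 2 = 18 < 24, a contradiction.
So at least one holds ⌈24/9⌉ = 3.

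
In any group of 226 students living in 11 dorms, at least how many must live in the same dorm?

21

If each of the 11 dorms held at most 20, the total would be at most 11 × 20 = 220 < 226, a contradiction.
So at least one holds ⌈226/11⌉ = 21.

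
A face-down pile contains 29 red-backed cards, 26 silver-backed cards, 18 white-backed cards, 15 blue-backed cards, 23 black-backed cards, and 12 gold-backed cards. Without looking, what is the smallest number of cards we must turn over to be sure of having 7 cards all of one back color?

37

The worst case takes 6 cards of each back color without reaching 7 of any: 6 × 6 = 36.
The next card must bring some back color to 7, so 36 + 1 = 37.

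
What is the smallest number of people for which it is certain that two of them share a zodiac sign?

There are 12 zodiac signs acting as pigeonholes.
With 12 people we could place one in each, avoiding any repeat.
One more forces some class to hold 2, so 12 + 1 = 13.

13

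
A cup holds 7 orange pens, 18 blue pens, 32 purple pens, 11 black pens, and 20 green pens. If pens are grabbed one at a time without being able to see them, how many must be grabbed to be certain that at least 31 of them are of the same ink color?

Treat the 5 ink colors as pigeonholes.
In the worst case we take at most 30 of each ink color, but all 7 orange, all 18 blue, all 11 black, and all 20 green (fewer than 30), giving 7 + 18 + 30 + 11 + 20 = 86.
One more pen then forces some ink color to 31, so 86 + 1 = 87.

87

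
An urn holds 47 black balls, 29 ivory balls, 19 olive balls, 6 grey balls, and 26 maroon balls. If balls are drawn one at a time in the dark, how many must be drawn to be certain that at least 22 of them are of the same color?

Treat the 5 colors as pigeonholes.
In the worst case we take at most 21 of each color, but all 19 olive and all 6 grey (fewer than 21), giving 21 + 21 + 19 + 6 + 21 = 88.
One more ball then forces some color to 22, so 88 + 1 = 89.

89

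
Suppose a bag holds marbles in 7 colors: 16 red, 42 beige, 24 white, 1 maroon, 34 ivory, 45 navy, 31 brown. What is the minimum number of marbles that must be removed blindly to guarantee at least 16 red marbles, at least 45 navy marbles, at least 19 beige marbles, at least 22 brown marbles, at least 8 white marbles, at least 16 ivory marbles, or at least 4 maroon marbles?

122

The worst case stops just short of every target: 15 red, 18 beige, 7 white, all 1 maroon, 15 ivory, 44 navy, 21 brown — 15 + 18 + 7 + 1 + 15 + 44 + 21 = 121 marbles.
One more marble must push some color to its target, so 121 + 1 = 122.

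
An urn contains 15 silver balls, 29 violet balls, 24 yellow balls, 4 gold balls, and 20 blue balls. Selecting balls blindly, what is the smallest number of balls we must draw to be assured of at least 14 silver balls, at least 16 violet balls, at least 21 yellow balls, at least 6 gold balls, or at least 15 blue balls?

The worst case stops just short of every target: 13 silver, 15 violet, 20 yellow, all 4 gold, 14 blue — 13 + 15 + 20 + 4 + 14 = 66 balls.
One more ball must push some color to its target, so 66 + 1 = 67.

67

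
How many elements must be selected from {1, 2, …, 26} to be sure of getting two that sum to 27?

14

Partition {1, …, 26} into 13 pairs: {1,26}, {2,25}, …, {13,14}.
Choosing 13 integers — say the integers 1 through 13 — takes one from each pair and avoids the property.
Choosing 14 forces two into the same pair by pigeonhole, and those sum to 27. So 14.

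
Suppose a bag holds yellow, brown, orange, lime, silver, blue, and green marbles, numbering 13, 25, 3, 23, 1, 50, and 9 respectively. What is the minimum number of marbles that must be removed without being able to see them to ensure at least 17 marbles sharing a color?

75

In the worst case we take at most 16 of each color, but all 13 yellow, all 3 orange, all 1 silver, and all 9 green (fewer than 16), giving 13 + 16 + 3 + 16 + 1 + 16 + 9 = 74.
One more marble then forces some color to 17, so 74 + 1 = 75.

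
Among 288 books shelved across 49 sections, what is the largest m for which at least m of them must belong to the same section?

The 288 books fall into 49 sections.
If each of the 49 sections held at most 5, the total would be at most 49 × 5 = 245 < 288, a contradiction.
So at least one holds ⌈288/49⌉ = 6.

6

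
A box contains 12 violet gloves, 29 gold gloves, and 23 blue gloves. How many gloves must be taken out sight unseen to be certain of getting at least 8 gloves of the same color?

The worst case takes 7 gloves of each color without reaching 8 of any: 3 × 7 = 21.
The next glove must bring some color to 8, so 21 + 1 = 22.

22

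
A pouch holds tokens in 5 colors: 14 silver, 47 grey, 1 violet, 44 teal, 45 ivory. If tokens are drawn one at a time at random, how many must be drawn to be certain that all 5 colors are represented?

151

The hardest color to obtain is violet: we could draw every other token first — 151 − 1 = 150 tokens — without a single violet one.
The next draw must be violet, so 150 + 1 = 151.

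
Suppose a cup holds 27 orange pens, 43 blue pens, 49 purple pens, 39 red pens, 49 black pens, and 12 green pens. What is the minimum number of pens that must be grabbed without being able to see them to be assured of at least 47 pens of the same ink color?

214

In the worst case we take at most 46 of each ink color, but all 27 orange, all 43 blue, all 39 red, and all 12 green (fewer than 46), giving 27 + 43 + 46 + 39 + 46 + 12 = 213.
One more pen then forces some ink color to 47, so 213 + 1 = 214.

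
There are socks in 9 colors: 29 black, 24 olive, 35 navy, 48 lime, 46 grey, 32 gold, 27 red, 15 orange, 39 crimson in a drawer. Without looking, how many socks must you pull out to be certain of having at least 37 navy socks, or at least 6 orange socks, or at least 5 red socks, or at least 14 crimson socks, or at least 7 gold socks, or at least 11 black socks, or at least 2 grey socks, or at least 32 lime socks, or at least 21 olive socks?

126

The worst case stops just short of every target: 10 black, 20 olive, all 35 navy, 31 lime, 1 grey, 6 gold, 4 red, 5 orange, 13 crimson — 10 + 20 + 35 + 31 + 1 + 6 + 4 + 5 + 13 = 125 socks.
One more sock must push some color to its target, so 125 + 1 = 126.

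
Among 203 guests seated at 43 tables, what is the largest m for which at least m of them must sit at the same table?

If each of the 43 tables held at most 4, the total would be at most 43 × 4 = 172 < 203, a contradiction.
So at least one holds ⌈203/43⌉ = 5.

5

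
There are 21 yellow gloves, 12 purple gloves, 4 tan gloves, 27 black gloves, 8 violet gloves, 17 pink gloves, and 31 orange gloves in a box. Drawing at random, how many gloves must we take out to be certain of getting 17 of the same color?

Treat the 7 colors as pigeonholes.
In the worst case we take at most 16 of each color, but all 12 purple, all 4 tan, and all 8 violet (fewer than 16), giving 16 + 12 + 4 + 16 + 8 + 16 + 16 = 88.
One more glove then forces some color to 17, so 88 + 1 = 89.

89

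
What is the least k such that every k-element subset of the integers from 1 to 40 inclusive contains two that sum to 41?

Partition {1, …, 40} into 20 pairs: {1,40}, {2,39}, …, {20,21}.
Choosing 20 integers — say the integers 1 through 20 — takes one from each pair and avoids the property.
Choosing 21 forces two into the same pair by pigeonhole, and those sum to 41. So 21.

21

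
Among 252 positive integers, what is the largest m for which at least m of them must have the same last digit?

26

There are 10 possible last digits, which serve as the pigeonholes.
If each of the 10 possible last digits held at most 25, the total would be at most 10 × 25 = 250 < 252, a contradiction.
So at least one holds ⌈252/10⌉ = 26.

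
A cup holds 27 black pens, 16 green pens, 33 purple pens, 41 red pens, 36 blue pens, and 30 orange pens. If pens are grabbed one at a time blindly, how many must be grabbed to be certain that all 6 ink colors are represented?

The hardest ink color to obtain is green: we could draw every other pen first — 183 − 16 = 167 pens — without a single green one.
The next draw must be green, so 167 + 1 = 168.

168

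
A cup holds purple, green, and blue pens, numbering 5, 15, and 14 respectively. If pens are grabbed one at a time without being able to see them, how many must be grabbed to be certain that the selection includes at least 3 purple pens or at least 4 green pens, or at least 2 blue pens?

The worst case stops just short of every target: 2 purple, 3 green, 1 blue — 2 + 3 + 1 = 6 pens.
One more pen must push some ink color to its target, so 6 + 1 = 7.

7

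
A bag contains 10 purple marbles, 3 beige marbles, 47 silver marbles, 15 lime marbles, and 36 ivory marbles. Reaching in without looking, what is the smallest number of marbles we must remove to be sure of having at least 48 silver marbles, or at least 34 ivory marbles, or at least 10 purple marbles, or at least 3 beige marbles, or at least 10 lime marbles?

The worst case stops just short of every target: 9 purple, 2 beige, 47 silver, 9 lime, 33 ivory — 9 + 2 + 47 + 9 + 33 = 100 marbles.
One more marble must push some color to its target, so 100 + 1 = 101.

101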